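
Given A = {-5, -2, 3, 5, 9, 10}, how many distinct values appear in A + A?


A + A = {a + a' : a, a' ∈ A}; |A| = 6.
General bounds: 2|A| - 1 ≤ |A + A| ≤ |A|(|A|+1)/2, i.e. 11 ≤ |A + A| ≤ 21.
Lower bound 2|A|-1 is attained iff A is an arithmetic progression.
Enumerate sums a + a' for a ≤ a' (symmetric, so this suffices):
a = -5: -5+-5=-10, -5+-2=-7, -5+3=-2, -5+5=0, -5+9=4, -5+10=5
a = -2: -2+-2=-4, -2+3=1, -2+5=3, -2+9=7, -2+10=8
a = 3: 3+3=6, 3+5=8, 3+9=12, 3+10=13
a = 5: 5+5=10, 5+9=14, 5+10=15
a = 9: 9+9=18, 9+10=19
a = 10: 10+10=20
Distinct sums: {-10, -7, -4, -2, 0, 1, 3, 4, 5, 6, 7, 8, 10, 12, 13, 14, 15, 18, 19, 20}
|A + A| = 20

|A + A| = 20


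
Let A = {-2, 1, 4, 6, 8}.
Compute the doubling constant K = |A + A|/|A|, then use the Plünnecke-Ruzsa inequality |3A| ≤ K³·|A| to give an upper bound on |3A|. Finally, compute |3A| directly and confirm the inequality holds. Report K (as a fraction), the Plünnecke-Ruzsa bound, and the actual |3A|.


|A| = 5.
Step 1: Compute A + A by enumerating all 25 pairs.
A + A = {-4, -1, 2, 4, 5, 6, 7, 8, 9, 10, 12, 14, 16}, so |A + A| = 13.
Step 2: Doubling constant K = |A + A|/|A| = 13/5 = 13/5 ≈ 2.6000.
Step 3: Plünnecke-Ruzsa gives |3A| ≤ K³·|A| = (2.6000)³ · 5 ≈ 87.8800.
Step 4: Compute 3A = A + A + A directly by enumerating all triples (a,b,c) ∈ A³; |3A| = 23.
Step 5: Check 23 ≤ 87.8800? Yes ✓.

K = 13/5, Plünnecke-Ruzsa bound K³|A| ≈ 87.8800, |3A| = 23, inequality holds.


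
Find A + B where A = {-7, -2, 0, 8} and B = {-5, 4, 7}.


A + B = {a + b : a ∈ A, b ∈ B}.
Enumerate all |A|·|B| = 4·3 = 12 pairs (a, b) and collect distinct sums.
a = -7: -7+-5=-12, -7+4=-3, -7+7=0
a = -2: -2+-5=-7, -2+4=2, -2+7=5
a = 0: 0+-5=-5, 0+4=4, 0+7=7
a = 8: 8+-5=3, 8+4=12, 8+7=15
Collecting distinct sums: A + B = {-12, -7, -5, -3, 0, 2, 3, 4, 5, 7, 12, 15}
|A + B| = 12

A + B = {-12, -7, -5, -3, 0, 2, 3, 4, 5, 7, 12, 15}


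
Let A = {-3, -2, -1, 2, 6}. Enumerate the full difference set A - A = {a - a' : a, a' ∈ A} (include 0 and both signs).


A - A = {a - a' : a, a' ∈ A}.
Compute a - a' for each ordered pair (a, a'):
a = -3: -3--3=0, -3--2=-1, -3--1=-2, -3-2=-5, -3-6=-9
a = -2: -2--3=1, -2--2=0, -2--1=-1, -2-2=-4, -2-6=-8
a = -1: -1--3=2, -1--2=1, -1--1=0, -1-2=-3, -1-6=-7
a = 2: 2--3=5, 2--2=4, 2--1=3, 2-2=0, 2-6=-4
a = 6: 6--3=9, 6--2=8, 6--1=7, 6-2=4, 6-6=0
Collecting distinct values (and noting 0 appears from a-a):
A - A = {-9, -8, -7, -5, -4, -3, -2, -1, 0, 1, 2, 3, 4, 5, 7, 8, 9}
|A - A| = 17

A - A = {-9, -8, -7, -5, -4, -3, -2, -1, 0, 1, 2, 3, 4, 5, 7, 8, 9}


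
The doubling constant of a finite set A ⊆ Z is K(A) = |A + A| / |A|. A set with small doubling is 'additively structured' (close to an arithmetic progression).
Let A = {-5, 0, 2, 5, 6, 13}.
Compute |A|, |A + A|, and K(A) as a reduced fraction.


|A| = 6.
Compute A + A by enumerating all 36 pairs.
A + A = {-10, -5, -3, 0, 1, 2, 4, 5, 6, 7, 8, 10, 11, 12, 13, 15, 18, 19, 26}, so |A + A| = 19.
K = |A + A| / |A| = 19/6 (already in lowest terms) ≈ 3.1667.
Reference: AP of size 6 gives K = 11/6 ≈ 1.8333; a fully generic set of size 6 gives K ≈ 3.5000.

|A| = 6, |A + A| = 19, K = 19/6.


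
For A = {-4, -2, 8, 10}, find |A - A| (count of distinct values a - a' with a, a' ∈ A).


A - A = {a - a' : a, a' ∈ A}; |A| = 4.
Bounds: 2|A|-1 ≤ |A - A| ≤ |A|² - |A| + 1, i.e. 7 ≤ |A - A| ≤ 13.
Note: 0 ∈ A - A always (from a - a). The set is symmetric: if d ∈ A - A then -d ∈ A - A.
Enumerate nonzero differences d = a - a' with a > a' (then include -d):
Positive differences: {2, 10, 12, 14}
Full difference set: {0} ∪ (positive diffs) ∪ (negative diffs).
|A - A| = 1 + 2·4 = 9 (matches direct enumeration: 9).

|A - A| = 9


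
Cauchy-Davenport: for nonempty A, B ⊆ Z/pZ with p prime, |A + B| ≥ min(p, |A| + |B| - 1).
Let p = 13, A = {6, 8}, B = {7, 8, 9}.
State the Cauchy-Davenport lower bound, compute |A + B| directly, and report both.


Cauchy-Davenport: |A + B| ≥ min(p, |A| + |B| - 1) for A, B nonempty in Z/pZ.
|A| = 2, |B| = 3, p = 13.
CD lower bound = min(13, 2 + 3 - 1) = min(13, 4) = 4.
Compute A + B mod 13 directly:
a = 6: 6+7=0, 6+8=1, 6+9=2
a = 8: 8+7=2, 8+8=3, 8+9=4
A + B = {0, 1, 2, 3, 4}, so |A + B| = 5.
Verify: 5 ≥ 4? Yes ✓.

CD lower bound = 4, actual |A + B| = 5.


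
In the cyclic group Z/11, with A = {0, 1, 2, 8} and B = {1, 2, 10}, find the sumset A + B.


Work in Z/11Z: reduce every sum a + b modulo 11.
Enumerate all 12 pairs:
a = 0: 0+1=1, 0+2=2, 0+10=10
a = 1: 1+1=2, 1+2=3, 1+10=0
a = 2: 2+1=3, 2+2=4, 2+10=1
a = 8: 8+1=9, 8+2=10, 8+10=7
Distinct residues collected: {0, 1, 2, 3, 4, 7, 9, 10}
|A + B| = 8 (out of 11 total residues).

A + B = {0, 1, 2, 3, 4, 7, 9, 10}


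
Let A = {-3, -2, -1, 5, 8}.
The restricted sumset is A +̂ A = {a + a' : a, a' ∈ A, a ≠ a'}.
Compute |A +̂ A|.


Restricted sumset: A +̂ A = {a + a' : a ∈ A, a' ∈ A, a ≠ a'}.
Equivalently, take A + A and drop any sum 2a that is achievable ONLY as a + a for a ∈ A (i.e. sums representable only with equal summands).
Enumerate pairs (a, a') with a < a' (symmetric, so each unordered pair gives one sum; this covers all a ≠ a'):
  -3 + -2 = -5
  -3 + -1 = -4
  -3 + 5 = 2
  -3 + 8 = 5
  -2 + -1 = -3
  -2 + 5 = 3
  -2 + 8 = 6
  -1 + 5 = 4
  -1 + 8 = 7
  5 + 8 = 13
Collected distinct sums: {-5, -4, -3, 2, 3, 4, 5, 6, 7, 13}
|A +̂ A| = 10
(Reference bound: |A +̂ A| ≥ 2|A| - 3 for |A| ≥ 2, with |A| = 5 giving ≥ 7.)

|A +̂ A| = 10


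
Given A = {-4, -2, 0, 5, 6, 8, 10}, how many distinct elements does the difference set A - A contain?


A - A = {a - a' : a, a' ∈ A}; |A| = 7.
Bounds: 2|A|-1 ≤ |A - A| ≤ |A|² - |A| + 1, i.e. 13 ≤ |A - A| ≤ 43.
Note: 0 ∈ A - A always (from a - a). The set is symmetric: if d ∈ A - A then -d ∈ A - A.
Enumerate nonzero differences d = a - a' with a > a' (then include -d):
Positive differences: {1, 2, 3, 4, 5, 6, 7, 8, 9, 10, 12, 14}
Full difference set: {0} ∪ (positive diffs) ∪ (negative diffs).
|A - A| = 1 + 2·12 = 25 (matches direct enumeration: 25).

|A - A| = 25


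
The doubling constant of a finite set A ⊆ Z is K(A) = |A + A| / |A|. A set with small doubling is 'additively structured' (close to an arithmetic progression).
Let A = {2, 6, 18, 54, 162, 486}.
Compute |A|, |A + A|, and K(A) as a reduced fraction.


|A| = 6.
Compute A + A by enumerating all 36 pairs.
A + A = {4, 8, 12, 20, 24, 36, 56, 60, 72, 108, 164, 168, 180, 216, 324, 488, 492, 504, 540, 648, 972}, so |A + A| = 21.
K = |A + A| / |A| = 21/6 = 7/2 ≈ 3.5000.
Reference: AP of size 6 gives K = 11/6 ≈ 1.8333; a fully generic set of size 6 gives K ≈ 3.5000.

|A| = 6, |A + A| = 21, K = 21/6 = 7/2.


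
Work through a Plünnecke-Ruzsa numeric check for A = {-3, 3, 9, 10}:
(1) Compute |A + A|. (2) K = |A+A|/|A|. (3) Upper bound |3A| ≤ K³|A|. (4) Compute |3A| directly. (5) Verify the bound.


|A| = 4.
Step 1: Compute A + A by enumerating all 16 pairs.
A + A = {-6, 0, 6, 7, 12, 13, 18, 19, 20}, so |A + A| = 9.
Step 2: Doubling constant K = |A + A|/|A| = 9/4 = 9/4 ≈ 2.2500.
Step 3: Plünnecke-Ruzsa gives |3A| ≤ K³·|A| = (2.2500)³ · 4 ≈ 45.5625.
Step 4: Compute 3A = A + A + A directly by enumerating all triples (a,b,c) ∈ A³; |3A| = 16.
Step 5: Check 16 ≤ 45.5625? Yes ✓.

K = 9/4, Plünnecke-Ruzsa bound K³|A| ≈ 45.5625, |3A| = 16, inequality holds.


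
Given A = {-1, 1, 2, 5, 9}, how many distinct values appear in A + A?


A + A = {a + a' : a, a' ∈ A}; |A| = 5.
General bounds: 2|A| - 1 ≤ |A + A| ≤ |A|(|A|+1)/2, i.e. 9 ≤ |A + A| ≤ 15.
Lower bound 2|A|-1 is attained iff A is an arithmetic progression.
Enumerate sums a + a' for a ≤ a' (symmetric, so this suffices):
a = -1: -1+-1=-2, -1+1=0, -1+2=1, -1+5=4, -1+9=8
a = 1: 1+1=2, 1+2=3, 1+5=6, 1+9=10
a = 2: 2+2=4, 2+5=7, 2+9=11
a = 5: 5+5=10, 5+9=14
a = 9: 9+9=18
Distinct sums: {-2, 0, 1, 2, 3, 4, 6, 7, 8, 10, 11, 14, 18}
|A + A| = 13

|A + A| = 13


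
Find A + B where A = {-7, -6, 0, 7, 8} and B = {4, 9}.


A + B = {a + b : a ∈ A, b ∈ B}.
Enumerate all |A|·|B| = 5·2 = 10 pairs (a, b) and collect distinct sums.
a = -7: -7+4=-3, -7+9=2
a = -6: -6+4=-2, -6+9=3
a = 0: 0+4=4, 0+9=9
a = 7: 7+4=11, 7+9=16
a = 8: 8+4=12, 8+9=17
Collecting distinct sums: A + B = {-3, -2, 2, 3, 4, 9, 11, 12, 16, 17}
|A + B| = 10

A + B = {-3, -2, 2, 3, 4, 9, 11, 12, 16, 17}


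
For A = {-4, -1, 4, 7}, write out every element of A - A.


A - A = {a - a' : a, a' ∈ A}.
Compute a - a' for each ordered pair (a, a'):
a = -4: -4--4=0, -4--1=-3, -4-4=-8, -4-7=-11
a = -1: -1--4=3, -1--1=0, -1-4=-5, -1-7=-8
a = 4: 4--4=8, 4--1=5, 4-4=0, 4-7=-3
a = 7: 7--4=11, 7--1=8, 7-4=3, 7-7=0
Collecting distinct values (and noting 0 appears from a-a):
A - A = {-11, -8, -5, -3, 0, 3, 5, 8, 11}
|A - A| = 9

A - A = {-11, -8, -5, -3, 0, 3, 5, 8, 11}


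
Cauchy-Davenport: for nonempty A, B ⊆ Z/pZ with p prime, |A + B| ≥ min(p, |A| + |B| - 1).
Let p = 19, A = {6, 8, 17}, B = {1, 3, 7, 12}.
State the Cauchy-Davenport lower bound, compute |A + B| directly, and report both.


Cauchy-Davenport: |A + B| ≥ min(p, |A| + |B| - 1) for A, B nonempty in Z/pZ.
|A| = 3, |B| = 4, p = 19.
CD lower bound = min(19, 3 + 4 - 1) = min(19, 6) = 6.
Compute A + B mod 19 directly:
a = 6: 6+1=7, 6+3=9, 6+7=13, 6+12=18
a = 8: 8+1=9, 8+3=11, 8+7=15, 8+12=1
a = 17: 17+1=18, 17+3=1, 17+7=5, 17+12=10
A + B = {1, 5, 7, 9, 10, 11, 13, 15, 18}, so |A + B| = 9.
Verify: 9 ≥ 6? Yes ✓.

CD lower bound = 6, actual |A + B| = 9.


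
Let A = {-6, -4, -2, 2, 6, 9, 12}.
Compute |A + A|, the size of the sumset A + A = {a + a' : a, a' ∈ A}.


A + A = {a + a' : a, a' ∈ A}; |A| = 7.
General bounds: 2|A| - 1 ≤ |A + A| ≤ |A|(|A|+1)/2, i.e. 13 ≤ |A + A| ≤ 28.
Lower bound 2|A|-1 is attained iff A is an arithmetic progression.
Enumerate sums a + a' for a ≤ a' (symmetric, so this suffices):
a = -6: -6+-6=-12, -6+-4=-10, -6+-2=-8, -6+2=-4, -6+6=0, -6+9=3, -6+12=6
a = -4: -4+-4=-8, -4+-2=-6, -4+2=-2, -4+6=2, -4+9=5, -4+12=8
a = -2: -2+-2=-4, -2+2=0, -2+6=4, -2+9=7, -2+12=10
a = 2: 2+2=4, 2+6=8, 2+9=11, 2+12=14
a = 6: 6+6=12, 6+9=15, 6+12=18
a = 9: 9+9=18, 9+12=21
a = 12: 12+12=24
Distinct sums: {-12, -10, -8, -6, -4, -2, 0, 2, 3, 4, 5, 6, 7, 8, 10, 11, 12, 14, 15, 18, 21, 24}
|A + A| = 22

|A + A| = 22


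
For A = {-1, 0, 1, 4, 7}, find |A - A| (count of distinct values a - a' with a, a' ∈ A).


A - A = {a - a' : a, a' ∈ A}; |A| = 5.
Bounds: 2|A|-1 ≤ |A - A| ≤ |A|² - |A| + 1, i.e. 9 ≤ |A - A| ≤ 21.
Note: 0 ∈ A - A always (from a - a). The set is symmetric: if d ∈ A - A then -d ∈ A - A.
Enumerate nonzero differences d = a - a' with a > a' (then include -d):
Positive differences: {1, 2, 3, 4, 5, 6, 7, 8}
Full difference set: {0} ∪ (positive diffs) ∪ (negative diffs).
|A - A| = 1 + 2·8 = 17 (matches direct enumeration: 17).

|A - A| = 17


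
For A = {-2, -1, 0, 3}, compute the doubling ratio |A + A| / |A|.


|A| = 4.
Compute A + A by enumerating all 16 pairs.
A + A = {-4, -3, -2, -1, 0, 1, 2, 3, 6}, so |A + A| = 9.
K = |A + A| / |A| = 9/4 (already in lowest terms) ≈ 2.2500.
Reference: AP of size 4 gives K = 7/4 ≈ 1.7500; a fully generic set of size 4 gives K ≈ 2.5000.

|A| = 4, |A + A| = 9, K = 9/4.


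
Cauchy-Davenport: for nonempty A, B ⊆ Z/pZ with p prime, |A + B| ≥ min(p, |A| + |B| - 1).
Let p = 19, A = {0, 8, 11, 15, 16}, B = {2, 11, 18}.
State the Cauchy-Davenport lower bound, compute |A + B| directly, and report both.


Cauchy-Davenport: |A + B| ≥ min(p, |A| + |B| - 1) for A, B nonempty in Z/pZ.
|A| = 5, |B| = 3, p = 19.
CD lower bound = min(19, 5 + 3 - 1) = min(19, 7) = 7.
Compute A + B mod 19 directly:
a = 0: 0+2=2, 0+11=11, 0+18=18
a = 8: 8+2=10, 8+11=0, 8+18=7
a = 11: 11+2=13, 11+11=3, 11+18=10
a = 15: 15+2=17, 15+11=7, 15+18=14
a = 16: 16+2=18, 16+11=8, 16+18=15
A + B = {0, 2, 3, 7, 8, 10, 11, 13, 14, 15, 17, 18}, so |A + B| = 12.
Verify: 12 ≥ 7? Yes ✓.

CD lower bound = 7, actual |A + B| = 12.


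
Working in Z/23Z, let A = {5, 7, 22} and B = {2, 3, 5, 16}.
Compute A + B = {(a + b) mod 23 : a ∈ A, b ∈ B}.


Work in Z/23Z: reduce every sum a + b modulo 23.
Enumerate all 12 pairs:
a = 5: 5+2=7, 5+3=8, 5+5=10, 5+16=21
a = 7: 7+2=9, 7+3=10, 7+5=12, 7+16=0
a = 22: 22+2=1, 22+3=2, 22+5=4, 22+16=15
Distinct residues collected: {0, 1, 2, 4, 7, 8, 9, 10, 12, 15, 21}
|A + B| = 11 (out of 23 total residues).

A + B = {0, 1, 2, 4, 7, 8, 9, 10, 12, 15, 21}


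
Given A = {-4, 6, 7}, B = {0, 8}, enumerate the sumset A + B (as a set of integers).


A + B = {a + b : a ∈ A, b ∈ B}.
Enumerate all |A|·|B| = 3·2 = 6 pairs (a, b) and collect distinct sums.
a = -4: -4+0=-4, -4+8=4
a = 6: 6+0=6, 6+8=14
a = 7: 7+0=7, 7+8=15
Collecting distinct sums: A + B = {-4, 4, 6, 7, 14, 15}
|A + B| = 6

A + B = {-4, 4, 6, 7, 14, 15}


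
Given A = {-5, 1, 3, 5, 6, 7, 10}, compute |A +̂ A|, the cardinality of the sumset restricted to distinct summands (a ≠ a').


Restricted sumset: A +̂ A = {a + a' : a ∈ A, a' ∈ A, a ≠ a'}.
Equivalently, take A + A and drop any sum 2a that is achievable ONLY as a + a for a ∈ A (i.e. sums representable only with equal summands).
Enumerate pairs (a, a') with a < a' (symmetric, so each unordered pair gives one sum; this covers all a ≠ a'):
  -5 + 1 = -4
  -5 + 3 = -2
  -5 + 5 = 0
  -5 + 6 = 1
  -5 + 7 = 2
  -5 + 10 = 5
  1 + 3 = 4
  1 + 5 = 6
  1 + 6 = 7
  1 + 7 = 8
  1 + 10 = 11
  3 + 5 = 8
  3 + 6 = 9
  3 + 7 = 10
  3 + 10 = 13
  5 + 6 = 11
  5 + 7 = 12
  5 + 10 = 15
  6 + 7 = 13
  6 + 10 = 16
  7 + 10 = 17
Collected distinct sums: {-4, -2, 0, 1, 2, 4, 5, 6, 7, 8, 9, 10, 11, 12, 13, 15, 16, 17}
|A +̂ A| = 18
(Reference bound: |A +̂ A| ≥ 2|A| - 3 for |A| ≥ 2, with |A| = 7 giving ≥ 11.)

|A +̂ A| = 18


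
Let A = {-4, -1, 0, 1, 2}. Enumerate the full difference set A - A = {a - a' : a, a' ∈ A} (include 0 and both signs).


A - A = {a - a' : a, a' ∈ A}.
Compute a - a' for each ordered pair (a, a'):
a = -4: -4--4=0, -4--1=-3, -4-0=-4, -4-1=-5, -4-2=-6
a = -1: -1--4=3, -1--1=0, -1-0=-1, -1-1=-2, -1-2=-3
a = 0: 0--4=4, 0--1=1, 0-0=0, 0-1=-1, 0-2=-2
a = 1: 1--4=5, 1--1=2, 1-0=1, 1-1=0, 1-2=-1
a = 2: 2--4=6, 2--1=3, 2-0=2, 2-1=1, 2-2=0
Collecting distinct values (and noting 0 appears from a-a):
A - A = {-6, -5, -4, -3, -2, -1, 0, 1, 2, 3, 4, 5, 6}
|A - A| = 13

A - A = {-6, -5, -4, -3, -2, -1, 0, 1, 2, 3, 4, 5, 6}


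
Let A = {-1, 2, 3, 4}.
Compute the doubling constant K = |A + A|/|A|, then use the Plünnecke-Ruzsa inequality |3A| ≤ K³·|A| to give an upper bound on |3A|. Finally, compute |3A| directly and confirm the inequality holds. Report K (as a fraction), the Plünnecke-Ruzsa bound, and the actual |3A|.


|A| = 4.
Step 1: Compute A + A by enumerating all 16 pairs.
A + A = {-2, 1, 2, 3, 4, 5, 6, 7, 8}, so |A + A| = 9.
Step 2: Doubling constant K = |A + A|/|A| = 9/4 = 9/4 ≈ 2.2500.
Step 3: Plünnecke-Ruzsa gives |3A| ≤ K³·|A| = (2.2500)³ · 4 ≈ 45.5625.
Step 4: Compute 3A = A + A + A directly by enumerating all triples (a,b,c) ∈ A³; |3A| = 14.
Step 5: Check 14 ≤ 45.5625? Yes ✓.

K = 9/4, Plünnecke-Ruzsa bound K³|A| ≈ 45.5625, |3A| = 14, inequality holds.


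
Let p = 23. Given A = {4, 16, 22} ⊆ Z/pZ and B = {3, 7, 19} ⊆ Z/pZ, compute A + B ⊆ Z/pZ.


Work in Z/23Z: reduce every sum a + b modulo 23.
Enumerate all 9 pairs:
a = 4: 4+3=7, 4+7=11, 4+19=0
a = 16: 16+3=19, 16+7=0, 16+19=12
a = 22: 22+3=2, 22+7=6, 22+19=18
Distinct residues collected: {0, 2, 6, 7, 11, 12, 18, 19}
|A + B| = 8 (out of 23 total residues).

A + B = {0, 2, 6, 7, 11, 12, 18, 19}


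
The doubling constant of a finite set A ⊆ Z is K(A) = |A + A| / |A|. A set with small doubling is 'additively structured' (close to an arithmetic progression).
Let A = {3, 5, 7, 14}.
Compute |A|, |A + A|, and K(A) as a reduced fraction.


|A| = 4.
Compute A + A by enumerating all 16 pairs.
A + A = {6, 8, 10, 12, 14, 17, 19, 21, 28}, so |A + A| = 9.
K = |A + A| / |A| = 9/4 (already in lowest terms) ≈ 2.2500.
Reference: AP of size 4 gives K = 7/4 ≈ 1.7500; a fully generic set of size 4 gives K ≈ 2.5000.

|A| = 4, |A + A| = 9, K = 9/4.


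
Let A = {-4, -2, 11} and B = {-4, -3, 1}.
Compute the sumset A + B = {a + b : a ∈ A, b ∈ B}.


A + B = {a + b : a ∈ A, b ∈ B}.
Enumerate all |A|·|B| = 3·3 = 9 pairs (a, b) and collect distinct sums.
a = -4: -4+-4=-8, -4+-3=-7, -4+1=-3
a = -2: -2+-4=-6, -2+-3=-5, -2+1=-1
a = 11: 11+-4=7, 11+-3=8, 11+1=12
Collecting distinct sums: A + B = {-8, -7, -6, -5, -3, -1, 7, 8, 12}
|A + B| = 9

A + B = {-8, -7, -6, -5, -3, -1, 7, 8, 12}


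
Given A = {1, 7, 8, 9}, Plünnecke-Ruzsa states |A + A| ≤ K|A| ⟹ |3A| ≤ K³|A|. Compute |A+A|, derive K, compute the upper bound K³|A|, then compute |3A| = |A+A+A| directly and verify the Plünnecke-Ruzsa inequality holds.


|A| = 4.
Step 1: Compute A + A by enumerating all 16 pairs.
A + A = {2, 8, 9, 10, 14, 15, 16, 17, 18}, so |A + A| = 9.
Step 2: Doubling constant K = |A + A|/|A| = 9/4 = 9/4 ≈ 2.2500.
Step 3: Plünnecke-Ruzsa gives |3A| ≤ K³·|A| = (2.2500)³ · 4 ≈ 45.5625.
Step 4: Compute 3A = A + A + A directly by enumerating all triples (a,b,c) ∈ A³; |3A| = 16.
Step 5: Check 16 ≤ 45.5625? Yes ✓.

K = 9/4, Plünnecke-Ruzsa bound K³|A| ≈ 45.5625, |3A| = 16, inequality holds.


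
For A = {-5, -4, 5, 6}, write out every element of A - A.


A - A = {a - a' : a, a' ∈ A}.
Compute a - a' for each ordered pair (a, a'):
a = -5: -5--5=0, -5--4=-1, -5-5=-10, -5-6=-11
a = -4: -4--5=1, -4--4=0, -4-5=-9, -4-6=-10
a = 5: 5--5=10, 5--4=9, 5-5=0, 5-6=-1
a = 6: 6--5=11, 6--4=10, 6-5=1, 6-6=0
Collecting distinct values (and noting 0 appears from a-a):
A - A = {-11, -10, -9, -1, 0, 1, 9, 10, 11}
|A - A| = 9

A - A = {-11, -10, -9, -1, 0, 1, 9, 10, 11}


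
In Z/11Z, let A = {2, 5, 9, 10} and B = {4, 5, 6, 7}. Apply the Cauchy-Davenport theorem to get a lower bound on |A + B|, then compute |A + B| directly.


Cauchy-Davenport: |A + B| ≥ min(p, |A| + |B| - 1) for A, B nonempty in Z/pZ.
|A| = 4, |B| = 4, p = 11.
CD lower bound = min(11, 4 + 4 - 1) = min(11, 7) = 7.
Compute A + B mod 11 directly:
a = 2: 2+4=6, 2+5=7, 2+6=8, 2+7=9
a = 5: 5+4=9, 5+5=10, 5+6=0, 5+7=1
a = 9: 9+4=2, 9+5=3, 9+6=4, 9+7=5
a = 10: 10+4=3, 10+5=4, 10+6=5, 10+7=6
A + B = {0, 1, 2, 3, 4, 5, 6, 7, 8, 9, 10}, so |A + B| = 11.
Verify: 11 ≥ 7? Yes ✓.

CD lower bound = 7, actual |A + B| = 11.


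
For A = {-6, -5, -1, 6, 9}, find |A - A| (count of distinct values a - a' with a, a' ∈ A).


A - A = {a - a' : a, a' ∈ A}; |A| = 5.
Bounds: 2|A|-1 ≤ |A - A| ≤ |A|² - |A| + 1, i.e. 9 ≤ |A - A| ≤ 21.
Note: 0 ∈ A - A always (from a - a). The set is symmetric: if d ∈ A - A then -d ∈ A - A.
Enumerate nonzero differences d = a - a' with a > a' (then include -d):
Positive differences: {1, 3, 4, 5, 7, 10, 11, 12, 14, 15}
Full difference set: {0} ∪ (positive diffs) ∪ (negative diffs).
|A - A| = 1 + 2·10 = 21 (matches direct enumeration: 21).

|A - A| = 21


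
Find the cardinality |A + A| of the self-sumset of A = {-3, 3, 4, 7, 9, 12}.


A + A = {a + a' : a, a' ∈ A}; |A| = 6.
General bounds: 2|A| - 1 ≤ |A + A| ≤ |A|(|A|+1)/2, i.e. 11 ≤ |A + A| ≤ 21.
Lower bound 2|A|-1 is attained iff A is an arithmetic progression.
Enumerate sums a + a' for a ≤ a' (symmetric, so this suffices):
a = -3: -3+-3=-6, -3+3=0, -3+4=1, -3+7=4, -3+9=6, -3+12=9
a = 3: 3+3=6, 3+4=7, 3+7=10, 3+9=12, 3+12=15
a = 4: 4+4=8, 4+7=11, 4+9=13, 4+12=16
a = 7: 7+7=14, 7+9=16, 7+12=19
a = 9: 9+9=18, 9+12=21
a = 12: 12+12=24
Distinct sums: {-6, 0, 1, 4, 6, 7, 8, 9, 10, 11, 12, 13, 14, 15, 16, 18, 19, 21, 24}
|A + A| = 19

|A + A| = 19


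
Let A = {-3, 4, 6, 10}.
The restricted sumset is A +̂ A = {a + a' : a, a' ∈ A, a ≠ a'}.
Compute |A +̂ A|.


Restricted sumset: A +̂ A = {a + a' : a ∈ A, a' ∈ A, a ≠ a'}.
Equivalently, take A + A and drop any sum 2a that is achievable ONLY as a + a for a ∈ A (i.e. sums representable only with equal summands).
Enumerate pairs (a, a') with a < a' (symmetric, so each unordered pair gives one sum; this covers all a ≠ a'):
  -3 + 4 = 1
  -3 + 6 = 3
  -3 + 10 = 7
  4 + 6 = 10
  4 + 10 = 14
  6 + 10 = 16
Collected distinct sums: {1, 3, 7, 10, 14, 16}
|A +̂ A| = 6
(Reference bound: |A +̂ A| ≥ 2|A| - 3 for |A| ≥ 2, with |A| = 4 giving ≥ 5.)

|A +̂ A| = 6


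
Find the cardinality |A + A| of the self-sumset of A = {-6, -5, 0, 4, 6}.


A + A = {a + a' : a, a' ∈ A}; |A| = 5.
General bounds: 2|A| - 1 ≤ |A + A| ≤ |A|(|A|+1)/2, i.e. 9 ≤ |A + A| ≤ 15.
Lower bound 2|A|-1 is attained iff A is an arithmetic progression.
Enumerate sums a + a' for a ≤ a' (symmetric, so this suffices):
a = -6: -6+-6=-12, -6+-5=-11, -6+0=-6, -6+4=-2, -6+6=0
a = -5: -5+-5=-10, -5+0=-5, -5+4=-1, -5+6=1
a = 0: 0+0=0, 0+4=4, 0+6=6
a = 4: 4+4=8, 4+6=10
a = 6: 6+6=12
Distinct sums: {-12, -11, -10, -6, -5, -2, -1, 0, 1, 4, 6, 8, 10, 12}
|A + A| = 14

|A + A| = 14


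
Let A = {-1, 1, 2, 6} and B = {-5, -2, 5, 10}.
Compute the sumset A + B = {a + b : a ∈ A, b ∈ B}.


A + B = {a + b : a ∈ A, b ∈ B}.
Enumerate all |A|·|B| = 4·4 = 16 pairs (a, b) and collect distinct sums.
a = -1: -1+-5=-6, -1+-2=-3, -1+5=4, -1+10=9
a = 1: 1+-5=-4, 1+-2=-1, 1+5=6, 1+10=11
a = 2: 2+-5=-3, 2+-2=0, 2+5=7, 2+10=12
a = 6: 6+-5=1, 6+-2=4, 6+5=11, 6+10=16
Collecting distinct sums: A + B = {-6, -4, -3, -1, 0, 1, 4, 6, 7, 9, 11, 12, 16}
|A + B| = 13

A + B = {-6, -4, -3, -1, 0, 1, 4, 6, 7, 9, 11, 12, 16}


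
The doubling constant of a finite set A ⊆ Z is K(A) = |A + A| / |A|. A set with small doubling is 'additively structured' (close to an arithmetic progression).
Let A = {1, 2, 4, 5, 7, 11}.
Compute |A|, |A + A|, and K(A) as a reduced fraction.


|A| = 6.
Compute A + A by enumerating all 36 pairs.
A + A = {2, 3, 4, 5, 6, 7, 8, 9, 10, 11, 12, 13, 14, 15, 16, 18, 22}, so |A + A| = 17.
K = |A + A| / |A| = 17/6 (already in lowest terms) ≈ 2.8333.
Reference: AP of size 6 gives K = 11/6 ≈ 1.8333; a fully generic set of size 6 gives K ≈ 3.5000.

|A| = 6, |A + A| = 17, K = 17/6.


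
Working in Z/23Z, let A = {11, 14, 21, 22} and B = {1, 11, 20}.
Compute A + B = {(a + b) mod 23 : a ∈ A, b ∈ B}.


Work in Z/23Z: reduce every sum a + b modulo 23.
Enumerate all 12 pairs:
a = 11: 11+1=12, 11+11=22, 11+20=8
a = 14: 14+1=15, 14+11=2, 14+20=11
a = 21: 21+1=22, 21+11=9, 21+20=18
a = 22: 22+1=0, 22+11=10, 22+20=19
Distinct residues collected: {0, 2, 8, 9, 10, 11, 12, 15, 18, 19, 22}
|A + B| = 11 (out of 23 total residues).

A + B = {0, 2, 8, 9, 10, 11, 12, 15, 18, 19, 22}


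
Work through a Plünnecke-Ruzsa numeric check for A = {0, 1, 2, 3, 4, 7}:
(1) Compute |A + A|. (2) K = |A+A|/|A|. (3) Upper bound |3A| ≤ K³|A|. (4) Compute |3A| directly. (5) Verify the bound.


|A| = 6.
Step 1: Compute A + A by enumerating all 36 pairs.
A + A = {0, 1, 2, 3, 4, 5, 6, 7, 8, 9, 10, 11, 14}, so |A + A| = 13.
Step 2: Doubling constant K = |A + A|/|A| = 13/6 = 13/6 ≈ 2.1667.
Step 3: Plünnecke-Ruzsa gives |3A| ≤ K³·|A| = (2.1667)³ · 6 ≈ 61.0278.
Step 4: Compute 3A = A + A + A directly by enumerating all triples (a,b,c) ∈ A³; |3A| = 20.
Step 5: Check 20 ≤ 61.0278? Yes ✓.

K = 13/6, Plünnecke-Ruzsa bound K³|A| ≈ 61.0278, |3A| = 20, inequality holds.


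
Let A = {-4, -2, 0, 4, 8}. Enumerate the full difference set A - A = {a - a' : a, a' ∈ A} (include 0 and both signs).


A - A = {a - a' : a, a' ∈ A}.
Compute a - a' for each ordered pair (a, a'):
a = -4: -4--4=0, -4--2=-2, -4-0=-4, -4-4=-8, -4-8=-12
a = -2: -2--4=2, -2--2=0, -2-0=-2, -2-4=-6, -2-8=-10
a = 0: 0--4=4, 0--2=2, 0-0=0, 0-4=-4, 0-8=-8
a = 4: 4--4=8, 4--2=6, 4-0=4, 4-4=0, 4-8=-4
a = 8: 8--4=12, 8--2=10, 8-0=8, 8-4=4, 8-8=0
Collecting distinct values (and noting 0 appears from a-a):
A - A = {-12, -10, -8, -6, -4, -2, 0, 2, 4, 6, 8, 10, 12}
|A - A| = 13

A - A = {-12, -10, -8, -6, -4, -2, 0, 2, 4, 6, 8, 10, 12}


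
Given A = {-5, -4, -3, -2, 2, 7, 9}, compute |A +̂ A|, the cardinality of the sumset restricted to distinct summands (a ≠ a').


Restricted sumset: A +̂ A = {a + a' : a ∈ A, a' ∈ A, a ≠ a'}.
Equivalently, take A + A and drop any sum 2a that is achievable ONLY as a + a for a ∈ A (i.e. sums representable only with equal summands).
Enumerate pairs (a, a') with a < a' (symmetric, so each unordered pair gives one sum; this covers all a ≠ a'):
  -5 + -4 = -9
  -5 + -3 = -8
  -5 + -2 = -7
  -5 + 2 = -3
  -5 + 7 = 2
  -5 + 9 = 4
  -4 + -3 = -7
  -4 + -2 = -6
  -4 + 2 = -2
  -4 + 7 = 3
  -4 + 9 = 5
  -3 + -2 = -5
  -3 + 2 = -1
  -3 + 7 = 4
  -3 + 9 = 6
  -2 + 2 = 0
  -2 + 7 = 5
  -2 + 9 = 7
  2 + 7 = 9
  2 + 9 = 11
  7 + 9 = 16
Collected distinct sums: {-9, -8, -7, -6, -5, -3, -2, -1, 0, 2, 3, 4, 5, 6, 7, 9, 11, 16}
|A +̂ A| = 18
(Reference bound: |A +̂ A| ≥ 2|A| - 3 for |A| ≥ 2, with |A| = 7 giving ≥ 11.)

|A +̂ A| = 18


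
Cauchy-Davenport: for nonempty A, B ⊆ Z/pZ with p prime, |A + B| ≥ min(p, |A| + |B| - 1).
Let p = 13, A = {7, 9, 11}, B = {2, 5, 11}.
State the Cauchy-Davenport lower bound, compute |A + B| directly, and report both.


Cauchy-Davenport: |A + B| ≥ min(p, |A| + |B| - 1) for A, B nonempty in Z/pZ.
|A| = 3, |B| = 3, p = 13.
CD lower bound = min(13, 3 + 3 - 1) = min(13, 5) = 5.
Compute A + B mod 13 directly:
a = 7: 7+2=9, 7+5=12, 7+11=5
a = 9: 9+2=11, 9+5=1, 9+11=7
a = 11: 11+2=0, 11+5=3, 11+11=9
A + B = {0, 1, 3, 5, 7, 9, 11, 12}, so |A + B| = 8.
Verify: 8 ≥ 5? Yes ✓.

CD lower bound = 5, actual |A + B| = 8.


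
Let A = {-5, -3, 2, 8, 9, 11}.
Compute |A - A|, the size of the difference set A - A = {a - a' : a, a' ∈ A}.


A - A = {a - a' : a, a' ∈ A}; |A| = 6.
Bounds: 2|A|-1 ≤ |A - A| ≤ |A|² - |A| + 1, i.e. 11 ≤ |A - A| ≤ 31.
Note: 0 ∈ A - A always (from a - a). The set is symmetric: if d ∈ A - A then -d ∈ A - A.
Enumerate nonzero differences d = a - a' with a > a' (then include -d):
Positive differences: {1, 2, 3, 5, 6, 7, 9, 11, 12, 13, 14, 16}
Full difference set: {0} ∪ (positive diffs) ∪ (negative diffs).
|A - A| = 1 + 2·12 = 25 (matches direct enumeration: 25).

|A - A| = 25


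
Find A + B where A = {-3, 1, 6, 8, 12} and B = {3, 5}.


A + B = {a + b : a ∈ A, b ∈ B}.
Enumerate all |A|·|B| = 5·2 = 10 pairs (a, b) and collect distinct sums.
a = -3: -3+3=0, -3+5=2
a = 1: 1+3=4, 1+5=6
a = 6: 6+3=9, 6+5=11
a = 8: 8+3=11, 8+5=13
a = 12: 12+3=15, 12+5=17
Collecting distinct sums: A + B = {0, 2, 4, 6, 9, 11, 13, 15, 17}
|A + B| = 9

A + B = {0, 2, 4, 6, 9, 11, 13, 15, 17}


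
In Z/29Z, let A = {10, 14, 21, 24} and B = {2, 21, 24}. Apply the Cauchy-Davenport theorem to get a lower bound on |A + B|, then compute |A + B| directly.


Cauchy-Davenport: |A + B| ≥ min(p, |A| + |B| - 1) for A, B nonempty in Z/pZ.
|A| = 4, |B| = 3, p = 29.
CD lower bound = min(29, 4 + 3 - 1) = min(29, 6) = 6.
Compute A + B mod 29 directly:
a = 10: 10+2=12, 10+21=2, 10+24=5
a = 14: 14+2=16, 14+21=6, 14+24=9
a = 21: 21+2=23, 21+21=13, 21+24=16
a = 24: 24+2=26, 24+21=16, 24+24=19
A + B = {2, 5, 6, 9, 12, 13, 16, 19, 23, 26}, so |A + B| = 10.
Verify: 10 ≥ 6? Yes ✓.

CD lower bound = 6, actual |A + B| = 10.


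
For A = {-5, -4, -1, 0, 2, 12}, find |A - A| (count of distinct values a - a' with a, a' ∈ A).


A - A = {a - a' : a, a' ∈ A}; |A| = 6.
Bounds: 2|A|-1 ≤ |A - A| ≤ |A|² - |A| + 1, i.e. 11 ≤ |A - A| ≤ 31.
Note: 0 ∈ A - A always (from a - a). The set is symmetric: if d ∈ A - A then -d ∈ A - A.
Enumerate nonzero differences d = a - a' with a > a' (then include -d):
Positive differences: {1, 2, 3, 4, 5, 6, 7, 10, 12, 13, 16, 17}
Full difference set: {0} ∪ (positive diffs) ∪ (negative diffs).
|A - A| = 1 + 2·12 = 25 (matches direct enumeration: 25).

|A - A| = 25


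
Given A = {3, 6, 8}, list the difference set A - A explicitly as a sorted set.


A - A = {a - a' : a, a' ∈ A}.
Compute a - a' for each ordered pair (a, a'):
a = 3: 3-3=0, 3-6=-3, 3-8=-5
a = 6: 6-3=3, 6-6=0, 6-8=-2
a = 8: 8-3=5, 8-6=2, 8-8=0
Collecting distinct values (and noting 0 appears from a-a):
A - A = {-5, -3, -2, 0, 2, 3, 5}
|A - A| = 7

A - A = {-5, -3, -2, 0, 2, 3, 5}


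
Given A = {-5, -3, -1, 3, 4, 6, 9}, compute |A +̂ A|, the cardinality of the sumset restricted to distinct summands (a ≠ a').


Restricted sumset: A +̂ A = {a + a' : a ∈ A, a' ∈ A, a ≠ a'}.
Equivalently, take A + A and drop any sum 2a that is achievable ONLY as a + a for a ∈ A (i.e. sums representable only with equal summands).
Enumerate pairs (a, a') with a < a' (symmetric, so each unordered pair gives one sum; this covers all a ≠ a'):
  -5 + -3 = -8
  -5 + -1 = -6
  -5 + 3 = -2
  -5 + 4 = -1
  -5 + 6 = 1
  -5 + 9 = 4
  -3 + -1 = -4
  -3 + 3 = 0
  -3 + 4 = 1
  -3 + 6 = 3
  -3 + 9 = 6
  -1 + 3 = 2
  -1 + 4 = 3
  -1 + 6 = 5
  -1 + 9 = 8
  3 + 4 = 7
  3 + 6 = 9
  3 + 9 = 12
  4 + 6 = 10
  4 + 9 = 13
  6 + 9 = 15
Collected distinct sums: {-8, -6, -4, -2, -1, 0, 1, 2, 3, 4, 5, 6, 7, 8, 9, 10, 12, 13, 15}
|A +̂ A| = 19
(Reference bound: |A +̂ A| ≥ 2|A| - 3 for |A| ≥ 2, with |A| = 7 giving ≥ 11.)

|A +̂ A| = 19


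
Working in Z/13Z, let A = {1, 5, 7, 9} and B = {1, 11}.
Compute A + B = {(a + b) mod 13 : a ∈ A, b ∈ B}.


Work in Z/13Z: reduce every sum a + b modulo 13.
Enumerate all 8 pairs:
a = 1: 1+1=2, 1+11=12
a = 5: 5+1=6, 5+11=3
a = 7: 7+1=8, 7+11=5
a = 9: 9+1=10, 9+11=7
Distinct residues collected: {2, 3, 5, 6, 7, 8, 10, 12}
|A + B| = 8 (out of 13 total residues).

A + B = {2, 3, 5, 6, 7, 8, 10, 12}


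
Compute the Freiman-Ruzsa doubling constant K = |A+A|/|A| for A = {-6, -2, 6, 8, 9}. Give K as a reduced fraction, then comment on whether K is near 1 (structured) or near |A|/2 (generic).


|A| = 5.
Compute A + A by enumerating all 25 pairs.
A + A = {-12, -8, -4, 0, 2, 3, 4, 6, 7, 12, 14, 15, 16, 17, 18}, so |A + A| = 15.
K = |A + A| / |A| = 15/5 = 3/1 ≈ 3.0000.
Reference: AP of size 5 gives K = 9/5 ≈ 1.8000; a fully generic set of size 5 gives K ≈ 3.0000.

|A| = 5, |A + A| = 15, K = 15/5 = 3/1.


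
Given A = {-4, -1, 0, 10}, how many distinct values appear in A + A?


A + A = {a + a' : a, a' ∈ A}; |A| = 4.
General bounds: 2|A| - 1 ≤ |A + A| ≤ |A|(|A|+1)/2, i.e. 7 ≤ |A + A| ≤ 10.
Lower bound 2|A|-1 is attained iff A is an arithmetic progression.
Enumerate sums a + a' for a ≤ a' (symmetric, so this suffices):
a = -4: -4+-4=-8, -4+-1=-5, -4+0=-4, -4+10=6
a = -1: -1+-1=-2, -1+0=-1, -1+10=9
a = 0: 0+0=0, 0+10=10
a = 10: 10+10=20
Distinct sums: {-8, -5, -4, -2, -1, 0, 6, 9, 10, 20}
|A + A| = 10

|A + A| = 10


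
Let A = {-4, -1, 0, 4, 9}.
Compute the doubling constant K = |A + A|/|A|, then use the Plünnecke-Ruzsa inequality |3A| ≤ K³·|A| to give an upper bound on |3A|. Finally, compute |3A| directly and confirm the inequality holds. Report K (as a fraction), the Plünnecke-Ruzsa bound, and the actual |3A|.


|A| = 5.
Step 1: Compute A + A by enumerating all 25 pairs.
A + A = {-8, -5, -4, -2, -1, 0, 3, 4, 5, 8, 9, 13, 18}, so |A + A| = 13.
Step 2: Doubling constant K = |A + A|/|A| = 13/5 = 13/5 ≈ 2.6000.
Step 3: Plünnecke-Ruzsa gives |3A| ≤ K³·|A| = (2.6000)³ · 5 ≈ 87.8800.
Step 4: Compute 3A = A + A + A directly by enumerating all triples (a,b,c) ∈ A³; |3A| = 25.
Step 5: Check 25 ≤ 87.8800? Yes ✓.

K = 13/5, Plünnecke-Ruzsa bound K³|A| ≈ 87.8800, |3A| = 25, inequality holds.


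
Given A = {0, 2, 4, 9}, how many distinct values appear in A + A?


A + A = {a + a' : a, a' ∈ A}; |A| = 4.
General bounds: 2|A| - 1 ≤ |A + A| ≤ |A|(|A|+1)/2, i.e. 7 ≤ |A + A| ≤ 10.
Lower bound 2|A|-1 is attained iff A is an arithmetic progression.
Enumerate sums a + a' for a ≤ a' (symmetric, so this suffices):
a = 0: 0+0=0, 0+2=2, 0+4=4, 0+9=9
a = 2: 2+2=4, 2+4=6, 2+9=11
a = 4: 4+4=8, 4+9=13
a = 9: 9+9=18
Distinct sums: {0, 2, 4, 6, 8, 9, 11, 13, 18}
|A + A| = 9

|A + A| = 9


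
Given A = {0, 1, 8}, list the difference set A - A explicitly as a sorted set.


A - A = {a - a' : a, a' ∈ A}.
Compute a - a' for each ordered pair (a, a'):
a = 0: 0-0=0, 0-1=-1, 0-8=-8
a = 1: 1-0=1, 1-1=0, 1-8=-7
a = 8: 8-0=8, 8-1=7, 8-8=0
Collecting distinct values (and noting 0 appears from a-a):
A - A = {-8, -7, -1, 0, 1, 7, 8}
|A - A| = 7

A - A = {-8, -7, -1, 0, 1, 7, 8}


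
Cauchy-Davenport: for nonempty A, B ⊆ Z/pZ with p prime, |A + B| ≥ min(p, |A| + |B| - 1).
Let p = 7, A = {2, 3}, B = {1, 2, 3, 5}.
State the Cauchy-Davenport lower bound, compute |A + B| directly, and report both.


Cauchy-Davenport: |A + B| ≥ min(p, |A| + |B| - 1) for A, B nonempty in Z/pZ.
|A| = 2, |B| = 4, p = 7.
CD lower bound = min(7, 2 + 4 - 1) = min(7, 5) = 5.
Compute A + B mod 7 directly:
a = 2: 2+1=3, 2+2=4, 2+3=5, 2+5=0
a = 3: 3+1=4, 3+2=5, 3+3=6, 3+5=1
A + B = {0, 1, 3, 4, 5, 6}, so |A + B| = 6.
Verify: 6 ≥ 5? Yes ✓.

CD lower bound = 5, actual |A + B| = 6.


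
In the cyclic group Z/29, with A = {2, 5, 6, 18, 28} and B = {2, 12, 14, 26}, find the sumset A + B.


Work in Z/29Z: reduce every sum a + b modulo 29.
Enumerate all 20 pairs:
a = 2: 2+2=4, 2+12=14, 2+14=16, 2+26=28
a = 5: 5+2=7, 5+12=17, 5+14=19, 5+26=2
a = 6: 6+2=8, 6+12=18, 6+14=20, 6+26=3
a = 18: 18+2=20, 18+12=1, 18+14=3, 18+26=15
a = 28: 28+2=1, 28+12=11, 28+14=13, 28+26=25
Distinct residues collected: {1, 2, 3, 4, 7, 8, 11, 13, 14, 15, 16, 17, 18, 19, 20, 25, 28}
|A + B| = 17 (out of 29 total residues).

A + B = {1, 2, 3, 4, 7, 8, 11, 13, 14, 15, 16, 17, 18, 19, 20, 25, 28}


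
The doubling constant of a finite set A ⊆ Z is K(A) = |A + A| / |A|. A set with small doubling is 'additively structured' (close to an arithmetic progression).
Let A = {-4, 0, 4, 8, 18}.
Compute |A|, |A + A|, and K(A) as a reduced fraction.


|A| = 5.
Compute A + A by enumerating all 25 pairs.
A + A = {-8, -4, 0, 4, 8, 12, 14, 16, 18, 22, 26, 36}, so |A + A| = 12.
K = |A + A| / |A| = 12/5 (already in lowest terms) ≈ 2.4000.
Reference: AP of size 5 gives K = 9/5 ≈ 1.8000; a fully generic set of size 5 gives K ≈ 3.0000.

|A| = 5, |A + A| = 12, K = 12/5.


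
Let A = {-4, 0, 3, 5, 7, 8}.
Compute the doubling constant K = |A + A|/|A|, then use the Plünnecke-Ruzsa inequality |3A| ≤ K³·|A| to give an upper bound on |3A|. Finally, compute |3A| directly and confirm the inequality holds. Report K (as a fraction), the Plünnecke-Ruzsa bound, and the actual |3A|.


|A| = 6.
Step 1: Compute A + A by enumerating all 36 pairs.
A + A = {-8, -4, -1, 0, 1, 3, 4, 5, 6, 7, 8, 10, 11, 12, 13, 14, 15, 16}, so |A + A| = 18.
Step 2: Doubling constant K = |A + A|/|A| = 18/6 = 18/6 ≈ 3.0000.
Step 3: Plünnecke-Ruzsa gives |3A| ≤ K³·|A| = (3.0000)³ · 6 ≈ 162.0000.
Step 4: Compute 3A = A + A + A directly by enumerating all triples (a,b,c) ∈ A³; |3A| = 31.
Step 5: Check 31 ≤ 162.0000? Yes ✓.

K = 18/6, Plünnecke-Ruzsa bound K³|A| ≈ 162.0000, |3A| = 31, inequality holds.


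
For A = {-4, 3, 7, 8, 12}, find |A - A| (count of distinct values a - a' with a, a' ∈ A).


A - A = {a - a' : a, a' ∈ A}; |A| = 5.
Bounds: 2|A|-1 ≤ |A - A| ≤ |A|² - |A| + 1, i.e. 9 ≤ |A - A| ≤ 21.
Note: 0 ∈ A - A always (from a - a). The set is symmetric: if d ∈ A - A then -d ∈ A - A.
Enumerate nonzero differences d = a - a' with a > a' (then include -d):
Positive differences: {1, 4, 5, 7, 9, 11, 12, 16}
Full difference set: {0} ∪ (positive diffs) ∪ (negative diffs).
|A - A| = 1 + 2·8 = 17 (matches direct enumeration: 17).

|A - A| = 17


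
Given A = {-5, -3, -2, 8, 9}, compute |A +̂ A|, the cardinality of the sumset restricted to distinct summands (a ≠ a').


Restricted sumset: A +̂ A = {a + a' : a ∈ A, a' ∈ A, a ≠ a'}.
Equivalently, take A + A and drop any sum 2a that is achievable ONLY as a + a for a ∈ A (i.e. sums representable only with equal summands).
Enumerate pairs (a, a') with a < a' (symmetric, so each unordered pair gives one sum; this covers all a ≠ a'):
  -5 + -3 = -8
  -5 + -2 = -7
  -5 + 8 = 3
  -5 + 9 = 4
  -3 + -2 = -5
  -3 + 8 = 5
  -3 + 9 = 6
  -2 + 8 = 6
  -2 + 9 = 7
  8 + 9 = 17
Collected distinct sums: {-8, -7, -5, 3, 4, 5, 6, 7, 17}
|A +̂ A| = 9
(Reference bound: |A +̂ A| ≥ 2|A| - 3 for |A| ≥ 2, with |A| = 5 giving ≥ 7.)

|A +̂ A| = 9


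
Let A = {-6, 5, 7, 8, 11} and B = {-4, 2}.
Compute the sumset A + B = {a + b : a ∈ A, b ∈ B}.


A + B = {a + b : a ∈ A, b ∈ B}.
Enumerate all |A|·|B| = 5·2 = 10 pairs (a, b) and collect distinct sums.
a = -6: -6+-4=-10, -6+2=-4
a = 5: 5+-4=1, 5+2=7
a = 7: 7+-4=3, 7+2=9
a = 8: 8+-4=4, 8+2=10
a = 11: 11+-4=7, 11+2=13
Collecting distinct sums: A + B = {-10, -4, 1, 3, 4, 7, 9, 10, 13}
|A + B| = 9

A + B = {-10, -4, 1, 3, 4, 7, 9, 10, 13}


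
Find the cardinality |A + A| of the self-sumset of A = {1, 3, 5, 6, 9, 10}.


A + A = {a + a' : a, a' ∈ A}; |A| = 6.
General bounds: 2|A| - 1 ≤ |A + A| ≤ |A|(|A|+1)/2, i.e. 11 ≤ |A + A| ≤ 21.
Lower bound 2|A|-1 is attained iff A is an arithmetic progression.
Enumerate sums a + a' for a ≤ a' (symmetric, so this suffices):
a = 1: 1+1=2, 1+3=4, 1+5=6, 1+6=7, 1+9=10, 1+10=11
a = 3: 3+3=6, 3+5=8, 3+6=9, 3+9=12, 3+10=13
a = 5: 5+5=10, 5+6=11, 5+9=14, 5+10=15
a = 6: 6+6=12, 6+9=15, 6+10=16
a = 9: 9+9=18, 9+10=19
a = 10: 10+10=20
Distinct sums: {2, 4, 6, 7, 8, 9, 10, 11, 12, 13, 14, 15, 16, 18, 19, 20}
|A + A| = 16

|A + A| = 16


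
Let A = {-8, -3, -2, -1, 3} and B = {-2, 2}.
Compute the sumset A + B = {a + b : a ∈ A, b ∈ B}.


A + B = {a + b : a ∈ A, b ∈ B}.
Enumerate all |A|·|B| = 5·2 = 10 pairs (a, b) and collect distinct sums.
a = -8: -8+-2=-10, -8+2=-6
a = -3: -3+-2=-5, -3+2=-1
a = -2: -2+-2=-4, -2+2=0
a = -1: -1+-2=-3, -1+2=1
a = 3: 3+-2=1, 3+2=5
Collecting distinct sums: A + B = {-10, -6, -5, -4, -3, -1, 0, 1, 5}
|A + B| = 9

A + B = {-10, -6, -5, -4, -3, -1, 0, 1, 5}


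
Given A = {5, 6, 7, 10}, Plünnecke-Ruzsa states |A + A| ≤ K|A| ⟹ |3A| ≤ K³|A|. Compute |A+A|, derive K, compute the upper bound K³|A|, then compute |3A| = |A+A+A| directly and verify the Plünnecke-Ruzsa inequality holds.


|A| = 4.
Step 1: Compute A + A by enumerating all 16 pairs.
A + A = {10, 11, 12, 13, 14, 15, 16, 17, 20}, so |A + A| = 9.
Step 2: Doubling constant K = |A + A|/|A| = 9/4 = 9/4 ≈ 2.2500.
Step 3: Plünnecke-Ruzsa gives |3A| ≤ K³·|A| = (2.2500)³ · 4 ≈ 45.5625.
Step 4: Compute 3A = A + A + A directly by enumerating all triples (a,b,c) ∈ A³; |3A| = 14.
Step 5: Check 14 ≤ 45.5625? Yes ✓.

K = 9/4, Plünnecke-Ruzsa bound K³|A| ≈ 45.5625, |3A| = 14, inequality holds.


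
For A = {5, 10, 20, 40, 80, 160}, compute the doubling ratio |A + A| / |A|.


|A| = 6.
Compute A + A by enumerating all 36 pairs.
A + A = {10, 15, 20, 25, 30, 40, 45, 50, 60, 80, 85, 90, 100, 120, 160, 165, 170, 180, 200, 240, 320}, so |A + A| = 21.
K = |A + A| / |A| = 21/6 = 7/2 ≈ 3.5000.
Reference: AP of size 6 gives K = 11/6 ≈ 1.8333; a fully generic set of size 6 gives K ≈ 3.5000.

|A| = 6, |A + A| = 21, K = 21/6 = 7/2.


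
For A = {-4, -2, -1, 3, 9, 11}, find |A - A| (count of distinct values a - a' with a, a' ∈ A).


A - A = {a - a' : a, a' ∈ A}; |A| = 6.
Bounds: 2|A|-1 ≤ |A - A| ≤ |A|² - |A| + 1, i.e. 11 ≤ |A - A| ≤ 31.
Note: 0 ∈ A - A always (from a - a). The set is symmetric: if d ∈ A - A then -d ∈ A - A.
Enumerate nonzero differences d = a - a' with a > a' (then include -d):
Positive differences: {1, 2, 3, 4, 5, 6, 7, 8, 10, 11, 12, 13, 15}
Full difference set: {0} ∪ (positive diffs) ∪ (negative diffs).
|A - A| = 1 + 2·13 = 27 (matches direct enumeration: 27).

|A - A| = 27


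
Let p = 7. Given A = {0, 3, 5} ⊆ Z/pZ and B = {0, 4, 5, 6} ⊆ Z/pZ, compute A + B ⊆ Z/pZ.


Work in Z/7Z: reduce every sum a + b modulo 7.
Enumerate all 12 pairs:
a = 0: 0+0=0, 0+4=4, 0+5=5, 0+6=6
a = 3: 3+0=3, 3+4=0, 3+5=1, 3+6=2
a = 5: 5+0=5, 5+4=2, 5+5=3, 5+6=4
Distinct residues collected: {0, 1, 2, 3, 4, 5, 6}
|A + B| = 7 (out of 7 total residues).

A + B = {0, 1, 2, 3, 4, 5, 6}


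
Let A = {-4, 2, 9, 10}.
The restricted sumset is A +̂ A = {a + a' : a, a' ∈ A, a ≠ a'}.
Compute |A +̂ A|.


Restricted sumset: A +̂ A = {a + a' : a ∈ A, a' ∈ A, a ≠ a'}.
Equivalently, take A + A and drop any sum 2a that is achievable ONLY as a + a for a ∈ A (i.e. sums representable only with equal summands).
Enumerate pairs (a, a') with a < a' (symmetric, so each unordered pair gives one sum; this covers all a ≠ a'):
  -4 + 2 = -2
  -4 + 9 = 5
  -4 + 10 = 6
  2 + 9 = 11
  2 + 10 = 12
  9 + 10 = 19
Collected distinct sums: {-2, 5, 6, 11, 12, 19}
|A +̂ A| = 6
(Reference bound: |A +̂ A| ≥ 2|A| - 3 for |A| ≥ 2, with |A| = 4 giving ≥ 5.)

|A +̂ A| = 6
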